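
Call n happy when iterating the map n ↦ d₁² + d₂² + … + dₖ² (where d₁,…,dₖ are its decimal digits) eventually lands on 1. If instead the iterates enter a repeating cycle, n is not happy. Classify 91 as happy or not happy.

91 → 9² + 1² = 82
82 → 8² + 2² = 68
68 → 6² + 8² = 100
100 → 1² + 0² + 0² = 1  — reached 1.

happy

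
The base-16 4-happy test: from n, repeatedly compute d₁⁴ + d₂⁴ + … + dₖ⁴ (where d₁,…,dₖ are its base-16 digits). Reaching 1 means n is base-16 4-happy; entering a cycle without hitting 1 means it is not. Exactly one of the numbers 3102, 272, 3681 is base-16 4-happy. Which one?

3102: 3102 → 59153 → 40819 → 59668 → 45234 → 29298 → 4834 → 38449 → 7939 → 50707 → 22114 → 3233 → 30737 → 6499 → 7939  — repeats 7939 (not base-16 4-happy)
272: 272 → 2 → 16 → 1  — reaches 1 (base-16 4-happy)
3681: 3681 → 39713 → 21219 → 39138 → 49089 → 86003 → 101588 → 53650 → 35139 → 10994 → 60657 → 109778 → 59314 → 55474 → 47314 → 47314  — repeats 47314 (not base-16 4-happy)

272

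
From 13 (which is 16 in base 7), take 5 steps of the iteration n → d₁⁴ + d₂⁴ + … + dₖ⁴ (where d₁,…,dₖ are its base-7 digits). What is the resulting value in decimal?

1507

13 = (1,6)_7 → 1⁴ + 6⁴ = 1297
1297 = (3,5,3,2)_7 → 3⁴ + 5⁴ + 3⁴ + 2⁴ = 803
803 = (2,2,2,5)_7 → 2⁴ + 2⁴ + 2⁴ + 5⁴ = 673
673 = (1,6,5,1)_7 → 1⁴ + 6⁴ + 5⁴ + 1⁴ = 1923
1923 = (5,4,1,5)_7 → 5⁴ + 4⁴ + 1⁴ + 5⁴ = 1507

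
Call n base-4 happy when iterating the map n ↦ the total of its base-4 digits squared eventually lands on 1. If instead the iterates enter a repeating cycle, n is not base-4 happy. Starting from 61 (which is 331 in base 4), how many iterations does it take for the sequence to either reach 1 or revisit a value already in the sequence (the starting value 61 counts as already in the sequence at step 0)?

5

61 = (3,3,1)_4 → 3² + 3² + 1² = 19
19 = (1,0,3)_4 → 1² + 0² + 3² = 10
10 = (2,2)_4 → 2² + 2² = 8
8 = (2,0)_4 → 2² + 0² = 4
4 = (1,0)_4 → 1² + 0² = 1  — reached 1.
That took 5 steps.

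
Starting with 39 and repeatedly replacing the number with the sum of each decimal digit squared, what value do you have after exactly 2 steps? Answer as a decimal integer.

81

39 → 3² + 9² = 9 + 81 = 90
90 → 9² + 0² = 81 + 0 = 81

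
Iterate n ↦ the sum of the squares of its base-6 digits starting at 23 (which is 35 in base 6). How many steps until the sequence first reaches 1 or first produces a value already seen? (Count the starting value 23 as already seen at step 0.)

10

23 = (3,5)_6 → 3² + 5² = 9 + 25 = 34
34 = (5,4)_6 → 5² + 4² = 25 + 16 = 41
41 = (1,0,5)_6 → 1² + 0² + 5² = 1 + 0 + 25 = 26
26 = (4,2)_6 → 4² + 2² = 16 + 4 = 20
20 = (3,2)_6 → 3² + 2² = 9 + 4 = 13
13 = (2,1)_6 → 2² + 1² = 4 + 1 = 5
5 = (5)_6 → 5² = 25
25 = (4,1)_6 → 4² + 1² = 16 + 1 = 17
17 = (2,5)_6 → 2² + 5² = 4 + 25 = 29
29 = (4,5)_6 → 4² + 5² = 16 + 25 = 41  — 41 repeats.
That took 10 steps.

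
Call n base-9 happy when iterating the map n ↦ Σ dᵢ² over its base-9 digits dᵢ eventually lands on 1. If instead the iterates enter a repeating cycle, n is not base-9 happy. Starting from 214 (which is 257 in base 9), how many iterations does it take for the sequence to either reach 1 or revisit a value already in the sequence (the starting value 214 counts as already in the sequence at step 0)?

214 = (2,5,7)_9 → 2² + 5² + 7² = 4 + 25 + 49 = 78
78 = (8,6)_9 → 8² + 6² = 64 + 36 = 100
100 = (1,2,1)_9 → 1² + 2² + 1² = 1 + 4 + 1 = 6
6 = (6)_9 → 6² = 36
36 = (4,0)_9 → 4² + 0² = 16 + 0 = 16
16 = (1,7)_9 → 1² + 7² = 1 + 49 = 50
50 = (5,5)_9 → 5² + 5² = 25 + 25 = 50  — 50 repeats.
That took 7 steps.

7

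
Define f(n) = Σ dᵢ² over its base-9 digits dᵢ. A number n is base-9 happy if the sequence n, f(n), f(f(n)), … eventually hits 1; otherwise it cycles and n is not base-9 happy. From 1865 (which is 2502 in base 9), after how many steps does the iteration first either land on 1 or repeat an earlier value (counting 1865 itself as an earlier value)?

7

1865 = (2,5,0,2)_9 → 2² + 5² + 0² + 2² = 33
33 = (3,6)_9 → 3² + 6² = 45
45 = (5,0)_9 → 5² + 0² = 25
25 = (2,7)_9 → 2² + 7² = 53
53 = (5,8)_9 → 5² + 8² = 89
89 = (1,0,8)_9 → 1² + 0² + 8² = 65
65 = (7,2)_9 → 7² + 2² = 53  — 53 repeats.
That took 7 steps.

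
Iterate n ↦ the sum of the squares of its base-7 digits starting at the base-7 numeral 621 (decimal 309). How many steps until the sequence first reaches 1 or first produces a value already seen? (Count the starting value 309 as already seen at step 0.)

309 = (6,2,1)_7 → 6² + 2² + 1² = 36 + 4 + 1 = 41
41 = (5,6)_7 → 5² + 6² = 25 + 36 = 61
61 = (1,1,5)_7 → 1² + 1² + 5² = 1 + 1 + 25 = 27
27 = (3,6)_7 → 3² + 6² = 9 + 36 = 45
45 = (6,3)_7 → 6² + 3² = 36 + 9 = 45  — 45 repeats.
That took 5 steps.

5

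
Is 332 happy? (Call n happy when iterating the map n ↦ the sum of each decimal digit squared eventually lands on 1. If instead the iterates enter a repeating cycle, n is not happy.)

332 → 3² + 3² + 2² = 9 + 9 + 4 = 22
22 → 2² + 2² = 4 + 4 = 8
8 → 8² = 64
64 → 6² + 4² = 36 + 16 = 52
52 → 5² + 2² = 25 + 4 = 29
29 → 2² + 9² = 4 + 81 = 85
85 → 8² + 5² = 64 + 25 = 89
89 → 8² + 9² = 64 + 81 = 145
145 → 1² + 4² + 5² = 1 + 16 + 25 = 42
42 → 4² + 2² = 16 + 4 = 20
20 → 2² + 0² = 4 + 0 = 4
4 → 4² = 16
16 → 1² + 6² = 1 + 36 = 37
37 → 3² + 7² = 9 + 49 = 58
58 → 5² + 8² = 25 + 64 = 89  — 89 already seen; the sequence cycles without reaching 1.

not happy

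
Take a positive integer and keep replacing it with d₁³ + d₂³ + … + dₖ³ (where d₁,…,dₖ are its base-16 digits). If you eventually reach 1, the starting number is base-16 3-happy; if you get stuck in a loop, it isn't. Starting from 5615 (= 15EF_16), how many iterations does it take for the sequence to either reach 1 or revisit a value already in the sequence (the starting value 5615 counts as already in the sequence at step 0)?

10

5615 = (1,5,14,15)_16 → 6245
6245 = (1,8,6,5)_16 → 854
854 = (3,5,6)_16 → 368
368 = (1,7,0)_16 → 344
344 = (1,5,8)_16 → 638
638 = (2,7,14)_16 → 3095
3095 = (12,1,7)_16 → 2072
2072 = (8,1,8)_16 → 1025
1025 = (4,0,1)_16 → 65
65 = (4,1)_16 → 65  — 65 repeats.
That took 10 steps.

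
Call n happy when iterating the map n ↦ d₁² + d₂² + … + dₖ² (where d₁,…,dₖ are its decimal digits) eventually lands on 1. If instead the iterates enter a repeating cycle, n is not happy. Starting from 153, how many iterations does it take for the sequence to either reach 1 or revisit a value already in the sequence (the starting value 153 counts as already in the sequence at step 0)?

153 → 1² + 5² + 3² = 35
35 → 3² + 5² = 34
34 → 3² + 4² = 25
25 → 2² + 5² = 29
29 → 2² + 9² = 85
85 → 8² + 5² = 89
89 → 8² + 9² = 145
145 → 1² + 4² + 5² = 42
42 → 4² + 2² = 20
20 → 2² + 0² = 4
4 → 4² = 16
16 → 1² + 6² = 37
37 → 3² + 7² = 58
58 → 5² + 8² = 89  — 89 repeats.
That took 14 steps.

14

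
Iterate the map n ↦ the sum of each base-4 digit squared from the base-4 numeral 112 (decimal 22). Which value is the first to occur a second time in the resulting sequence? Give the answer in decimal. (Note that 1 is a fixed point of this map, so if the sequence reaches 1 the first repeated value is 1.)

1

22 = (1,1,2)_4 → 1² + 1² + 2² = 6
6 = (1,2)_4 → 1² + 2² = 5
5 = (1,1)_4 → 1² + 1² = 2
2 = (2)_4 → 2² = 4
4 = (1,0)_4 → 1² + 0² = 1  — reached the fixed point 1.
1 → 1, so 1 is the first repeated value.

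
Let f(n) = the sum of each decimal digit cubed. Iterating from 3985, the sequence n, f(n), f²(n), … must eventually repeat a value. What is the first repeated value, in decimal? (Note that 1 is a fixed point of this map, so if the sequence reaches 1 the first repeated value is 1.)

3985 → 1393
1393 → 784
784 → 919
919 → 1459
1459 → 919  — 919 already appeared earlier.

919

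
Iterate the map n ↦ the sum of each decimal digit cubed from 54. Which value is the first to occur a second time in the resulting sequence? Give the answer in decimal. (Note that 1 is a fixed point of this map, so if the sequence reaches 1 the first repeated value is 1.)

153

54 → 5³ + 4³ = 125 + 64 = 189
189 → 1³ + 8³ + 9³ = 1 + 512 + 729 = 1242
1242 → 1³ + 2³ + 4³ + 2³ = 1 + 8 + 64 + 8 = 81
81 → 8³ + 1³ = 512 + 1 = 513
513 → 5³ + 1³ + 3³ = 125 + 1 + 27 = 153
153 → 1³ + 5³ + 3³ = 1 + 125 + 27 = 153  — 153 already appeared earlier.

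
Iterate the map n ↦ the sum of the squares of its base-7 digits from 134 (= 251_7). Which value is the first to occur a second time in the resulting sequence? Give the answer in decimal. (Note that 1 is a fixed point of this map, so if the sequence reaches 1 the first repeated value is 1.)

134 = (2,5,1)_7 → 2² + 5² + 1² = 4 + 25 + 1 = 30
30 = (4,2)_7 → 4² + 2² = 16 + 4 = 20
20 = (2,6)_7 → 2² + 6² = 4 + 36 = 40
40 = (5,5)_7 → 5² + 5² = 25 + 25 = 50
50 = (1,0,1)_7 → 1² + 0² + 1² = 1 + 0 + 1 = 2
2 = (2)_7 → 2² = 4
4 = (4)_7 → 4² = 16
16 = (2,2)_7 → 2² + 2² = 4 + 4 = 8
8 = (1,1)_7 → 1² + 1² = 1 + 1 = 2  — 2 already appeared earlier.

2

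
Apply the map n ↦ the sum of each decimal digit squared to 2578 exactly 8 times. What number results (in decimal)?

2578 → 2² + 5² + 7² + 8² = 142
142 → 1² + 4² + 2² = 21
21 → 2² + 1² = 5
5 → 5² = 25
25 → 2² + 5² = 29
29 → 2² + 9² = 85
85 → 8² + 5² = 89
89 → 8² + 9² = 145

145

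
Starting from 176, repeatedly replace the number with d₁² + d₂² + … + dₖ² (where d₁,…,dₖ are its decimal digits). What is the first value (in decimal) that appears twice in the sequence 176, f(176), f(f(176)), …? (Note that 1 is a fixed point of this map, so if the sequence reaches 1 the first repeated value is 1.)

1

176 → 1² + 7² + 6² = 86
86 → 8² + 6² = 100
100 → 1² + 0² + 0² = 1  — reached the fixed point 1.
1 → 1, so 1 is the first repeated value.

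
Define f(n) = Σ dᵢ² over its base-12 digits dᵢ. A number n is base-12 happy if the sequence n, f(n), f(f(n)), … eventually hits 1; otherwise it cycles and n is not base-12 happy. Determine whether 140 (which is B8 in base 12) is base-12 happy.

140 = (11,8)_12 → 11² + 8² = 185
185 = (1,3,5)_12 → 1² + 3² + 5² = 35
35 = (2,11)_12 → 2² + 11² = 125
125 = (10,5)_12 → 10² + 5² = 125  — 125 already seen; the sequence cycles without reaching 1.

not base-12 happy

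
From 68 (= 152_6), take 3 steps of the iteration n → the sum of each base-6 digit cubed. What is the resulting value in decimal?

99

68 = (1,5,2)_6 → 1³ + 5³ + 2³ = 1 + 125 + 8 = 134
134 = (3,4,2)_6 → 3³ + 4³ + 2³ = 27 + 64 + 8 = 99
99 = (2,4,3)_6 → 2³ + 4³ + 3³ = 8 + 64 + 27 = 99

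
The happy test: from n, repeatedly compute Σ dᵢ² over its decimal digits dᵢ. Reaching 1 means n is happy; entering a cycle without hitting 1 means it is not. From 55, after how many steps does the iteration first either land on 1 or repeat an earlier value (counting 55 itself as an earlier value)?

55 → 50
50 → 25
25 → 29
29 → 85
85 → 89
89 → 145
145 → 42
42 → 20
20 → 4
4 → 16
16 → 37
37 → 58
58 → 89  — 89 repeats.
That took 13 steps.

13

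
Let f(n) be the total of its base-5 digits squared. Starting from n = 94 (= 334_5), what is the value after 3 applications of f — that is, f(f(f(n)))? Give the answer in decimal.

94 = (3,3,4)_5 → 3² + 3² + 4² = 9 + 9 + 16 = 34
34 = (1,1,4)_5 → 1² + 1² + 4² = 1 + 1 + 16 = 18
18 = (3,3)_5 → 3² + 3² = 9 + 9 = 18

18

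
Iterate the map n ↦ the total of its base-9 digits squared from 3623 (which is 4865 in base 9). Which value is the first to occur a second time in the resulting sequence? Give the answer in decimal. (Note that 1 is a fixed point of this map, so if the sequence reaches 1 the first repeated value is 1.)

65

3623 = (4,8,6,5)_9 → 4² + 8² + 6² + 5² = 141
141 = (1,6,6)_9 → 1² + 6² + 6² = 73
73 = (8,1)_9 → 8² + 1² = 65
65 = (7,2)_9 → 7² + 2² = 53
53 = (5,8)_9 → 5² + 8² = 89
89 = (1,0,8)_9 → 1² + 0² + 8² = 65  — 65 already appeared earlier.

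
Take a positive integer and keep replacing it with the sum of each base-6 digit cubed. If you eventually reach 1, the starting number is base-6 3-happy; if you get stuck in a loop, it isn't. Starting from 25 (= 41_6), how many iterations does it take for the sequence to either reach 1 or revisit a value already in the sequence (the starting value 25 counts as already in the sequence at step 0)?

25 = (4,1)_6 → 4³ + 1³ = 64 + 1 = 65
65 = (1,4,5)_6 → 1³ + 4³ + 5³ = 1 + 64 + 125 = 190
190 = (5,1,4)_6 → 5³ + 1³ + 4³ = 125 + 1 + 64 = 190  — 190 repeats.
That took 3 steps.

3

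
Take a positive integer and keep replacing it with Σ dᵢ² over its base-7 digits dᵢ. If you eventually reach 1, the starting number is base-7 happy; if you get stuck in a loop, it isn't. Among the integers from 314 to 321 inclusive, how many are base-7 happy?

1

314: 314 → 76 → 46 → 52 → 10 → 10  (repeats 10)
315: 315 → 45 → 45  (repeats 45)
316: 316 → 46 → 52 → 10 → 10  (repeats 10)
317: 317 → 49 → 1  (reaches 1)
318: 318 → 54 → 26 → 34 → 52 → 10 → 10  (repeats 10)
319: 319 → 61 → 27 → 45 → 45  (repeats 45)
320: 320 → 70 → 10 → 10  (repeats 10)
321: 321 → 81 → 33 → 41 → 61 → 27 → 45 → 45  (repeats 45)
base-7 happy: 317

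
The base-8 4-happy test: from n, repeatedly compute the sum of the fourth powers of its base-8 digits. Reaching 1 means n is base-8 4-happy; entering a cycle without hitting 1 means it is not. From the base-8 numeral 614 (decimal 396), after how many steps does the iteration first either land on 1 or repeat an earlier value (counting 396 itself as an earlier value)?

4

396 = (6,1,4)_8 → 6⁴ + 1⁴ + 4⁴ = 1296 + 1 + 256 = 1553
1553 = (3,0,2,1)_8 → 3⁴ + 0⁴ + 2⁴ + 1⁴ = 81 + 0 + 16 + 1 = 98
98 = (1,4,2)_8 → 1⁴ + 4⁴ + 2⁴ = 1 + 256 + 16 = 273
273 = (4,2,1)_8 → 4⁴ + 2⁴ + 1⁴ = 256 + 16 + 1 = 273  — 273 repeats.
That took 4 steps.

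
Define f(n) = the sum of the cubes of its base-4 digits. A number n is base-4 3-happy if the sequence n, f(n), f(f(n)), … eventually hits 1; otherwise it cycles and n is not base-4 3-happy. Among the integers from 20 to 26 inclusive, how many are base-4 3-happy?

2

20: 20 → 2 → 8 → 8  — not base-4 3-happy
21: 21 → 3 → 27 → 36 → 9 → 9  — not base-4 3-happy
22: 22 → 10 → 16 → 1  — base-4 3-happy
23: 23 → 29 → 29  — not base-4 3-happy
24: 24 → 9 → 9  — not base-4 3-happy
25: 25 → 10 → 16 → 1  — base-4 3-happy
26: 26 → 17 → 2 → 8 → 8  — not base-4 3-happy
base-4 3-happy: 22, 25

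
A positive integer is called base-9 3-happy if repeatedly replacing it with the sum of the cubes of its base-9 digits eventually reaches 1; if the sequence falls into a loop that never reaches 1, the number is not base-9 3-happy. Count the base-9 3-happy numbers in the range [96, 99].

2

96: 96 → 218 → 232 → 694 → 638 → 1198 → 470 → 476 → 980 → 540 → 432 → 152 → 856 → 128 → 134 → 638  (repeats 638)
97: 97 → 345 → 99 → 9 → 1  (reaches 1)
98: 98 → 514 → 244 → 28 → 28  (repeats 28)
99: 99 → 9 → 1  (reaches 1)
base-9 3-happy: 97, 99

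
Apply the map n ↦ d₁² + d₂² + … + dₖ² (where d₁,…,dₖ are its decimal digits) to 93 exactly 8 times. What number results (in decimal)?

145

93 → 9² + 3² = 90
90 → 9² + 0² = 81
81 → 8² + 1² = 65
65 → 6² + 5² = 61
61 → 6² + 1² = 37
37 → 3² + 7² = 58
58 → 5² + 8² = 89
89 → 8² + 9² = 145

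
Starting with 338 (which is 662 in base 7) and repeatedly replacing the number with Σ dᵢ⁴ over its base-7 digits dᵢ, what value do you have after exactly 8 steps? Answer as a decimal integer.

338 = (6,6,2)_7 → 6⁴ + 6⁴ + 2⁴ = 2608
2608 = (1,0,4,1,4)_7 → 1⁴ + 0⁴ + 4⁴ + 1⁴ + 4⁴ = 514
514 = (1,3,3,3)_7 → 1⁴ + 3⁴ + 3⁴ + 3⁴ = 244
244 = (4,6,6)_7 → 4⁴ + 6⁴ + 6⁴ = 2848
2848 = (1,1,2,0,6)_7 → 1⁴ + 1⁴ + 2⁴ + 0⁴ + 6⁴ = 1314
1314 = (3,5,5,5)_7 → 3⁴ + 5⁴ + 5⁴ + 5⁴ = 1956
1956 = (5,4,6,3)_7 → 5⁴ + 4⁴ + 6⁴ + 3⁴ = 2258
2258 = (6,4,0,4)_7 → 6⁴ + 4⁴ + 0⁴ + 4⁴ = 1808

1808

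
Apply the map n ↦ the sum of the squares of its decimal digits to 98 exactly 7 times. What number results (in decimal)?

98 → 9² + 8² = 81 + 64 = 145
145 → 1² + 4² + 5² = 1 + 16 + 25 = 42
42 → 4² + 2² = 16 + 4 = 20
20 → 2² + 0² = 4 + 0 = 4
4 → 4² = 16
16 → 1² + 6² = 1 + 36 = 37
37 → 3² + 7² = 9 + 49 = 58

58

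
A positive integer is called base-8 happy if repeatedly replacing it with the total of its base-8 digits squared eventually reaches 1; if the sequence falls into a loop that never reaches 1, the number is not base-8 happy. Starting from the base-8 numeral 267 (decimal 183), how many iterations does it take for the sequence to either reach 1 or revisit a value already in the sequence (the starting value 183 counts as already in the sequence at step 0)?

183 = (2,6,7)_8 → 2² + 6² + 7² = 4 + 36 + 49 = 89
89 = (1,3,1)_8 → 1² + 3² + 1² = 1 + 9 + 1 = 11
11 = (1,3)_8 → 1² + 3² = 1 + 9 = 10
10 = (1,2)_8 → 1² + 2² = 1 + 4 = 5
5 = (5)_8 → 5² = 25
25 = (3,1)_8 → 3² + 1² = 9 + 1 = 10  — 10 repeats.
That took 6 steps.

6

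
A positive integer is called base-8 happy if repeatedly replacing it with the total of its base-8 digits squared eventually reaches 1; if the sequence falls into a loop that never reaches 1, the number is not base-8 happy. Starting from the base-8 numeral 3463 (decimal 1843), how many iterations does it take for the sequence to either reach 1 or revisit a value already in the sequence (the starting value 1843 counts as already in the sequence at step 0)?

6

1843 = (3,4,6,3)_8 → 70
70 = (1,0,6)_8 → 37
37 = (4,5)_8 → 41
41 = (5,1)_8 → 26
26 = (3,2)_8 → 13
13 = (1,5)_8 → 26  — 26 repeats.
That took 6 steps.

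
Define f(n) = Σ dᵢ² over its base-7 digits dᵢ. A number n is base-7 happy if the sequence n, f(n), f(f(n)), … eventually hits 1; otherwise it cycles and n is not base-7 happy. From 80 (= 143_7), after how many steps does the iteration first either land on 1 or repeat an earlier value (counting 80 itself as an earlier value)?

5

80 = (1,4,3)_7 → 1² + 4² + 3² = 26
26 = (3,5)_7 → 3² + 5² = 34
34 = (4,6)_7 → 4² + 6² = 52
52 = (1,0,3)_7 → 1² + 0² + 3² = 10
10 = (1,3)_7 → 1² + 3² = 10  — 10 repeats.
That took 5 steps.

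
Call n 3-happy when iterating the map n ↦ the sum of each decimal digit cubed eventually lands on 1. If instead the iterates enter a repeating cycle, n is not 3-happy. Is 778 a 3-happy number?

778 → 7³ + 7³ + 8³ = 343 + 343 + 512 = 1198
1198 → 1³ + 1³ + 9³ + 8³ = 1 + 1 + 729 + 512 = 1243
1243 → 1³ + 2³ + 4³ + 3³ = 1 + 8 + 64 + 27 = 100
100 → 1³ + 0³ + 0³ = 1 + 0 + 0 = 1  — reached 1.

3-happy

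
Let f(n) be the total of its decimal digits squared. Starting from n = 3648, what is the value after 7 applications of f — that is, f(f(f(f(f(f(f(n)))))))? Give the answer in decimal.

37

3648 → 3² + 6² + 4² + 8² = 9 + 36 + 16 + 64 = 125
125 → 1² + 2² + 5² = 1 + 4 + 25 = 30
30 → 3² + 0² = 9 + 0 = 9
9 → 9² = 81
81 → 8² + 1² = 64 + 1 = 65
65 → 6² + 5² = 36 + 25 = 61
61 → 6² + 1² = 36 + 1 = 37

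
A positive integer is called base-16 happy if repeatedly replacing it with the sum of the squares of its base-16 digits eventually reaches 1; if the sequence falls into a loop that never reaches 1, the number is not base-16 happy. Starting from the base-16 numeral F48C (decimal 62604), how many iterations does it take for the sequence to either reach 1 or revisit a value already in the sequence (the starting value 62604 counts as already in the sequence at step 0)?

62604 = (15,4,8,12)_16 → 15² + 4² + 8² + 12² = 225 + 16 + 64 + 144 = 449
449 = (1,12,1)_16 → 1² + 12² + 1² = 1 + 144 + 1 = 146
146 = (9,2)_16 → 9² + 2² = 81 + 4 = 85
85 = (5,5)_16 → 5² + 5² = 25 + 25 = 50
50 = (3,2)_16 → 3² + 2² = 9 + 4 = 13
13 = (13)_16 → 13² = 169
169 = (10,9)_16 → 10² + 9² = 100 + 81 = 181
181 = (11,5)_16 → 11² + 5² = 121 + 25 = 146  — 146 repeats.
That took 8 steps.

8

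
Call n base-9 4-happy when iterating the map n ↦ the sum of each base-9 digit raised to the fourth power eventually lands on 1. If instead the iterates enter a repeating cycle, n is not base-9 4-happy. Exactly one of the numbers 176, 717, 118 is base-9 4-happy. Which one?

717

176: 176 → 642 → 6578 → 4098 → 1956 → 1394 → 8194 → 290 → 722 → 8208 → 114 → 1378 → 4098  — repeats 4098 (not base-9 4-happy)
717: 717 → 7793 → 5395 → 3363 → 2433 → 243 → 81 → 1  — reaches 1 (base-9 4-happy)
118: 118 → 258 → 1378 → 4098 → 1956 → 1394 → 8194 → 290 → 722 → 8208 → 114 → 1378  — repeats 1378 (not base-9 4-happy)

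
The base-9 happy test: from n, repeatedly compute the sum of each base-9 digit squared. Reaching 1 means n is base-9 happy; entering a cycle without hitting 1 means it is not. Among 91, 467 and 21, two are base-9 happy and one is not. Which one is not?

91: 91 → 3 → 9 → 1  — reaches 1 (base-9 happy)
467: 467 → 125 → 81 → 1  — reaches 1 (base-9 happy)
21: 21 → 13 → 17 → 65 → 53 → 89 → 65  — repeats 65 (not base-9 happy)

21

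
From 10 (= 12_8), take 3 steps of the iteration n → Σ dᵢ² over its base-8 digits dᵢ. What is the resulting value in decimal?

10

10 = (1,2)_8 → 5
5 = (5)_8 → 25
25 = (3,1)_8 → 10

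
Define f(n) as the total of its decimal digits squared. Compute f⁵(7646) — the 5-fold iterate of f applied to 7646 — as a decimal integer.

58

7646 → 7² + 6² + 4² + 6² = 137
137 → 1² + 3² + 7² = 59
59 → 5² + 9² = 106
106 → 1² + 0² + 6² = 37
37 → 3² + 7² = 58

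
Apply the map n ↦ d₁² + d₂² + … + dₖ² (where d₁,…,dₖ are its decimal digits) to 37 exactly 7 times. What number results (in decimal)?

37 → 3² + 7² = 58
58 → 5² + 8² = 89
89 → 8² + 9² = 145
145 → 1² + 4² + 5² = 42
42 → 4² + 2² = 20
20 → 2² + 0² = 4
4 → 4² = 16

16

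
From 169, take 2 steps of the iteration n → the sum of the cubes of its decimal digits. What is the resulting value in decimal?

1009

169 → 1³ + 6³ + 9³ = 946
946 → 9³ + 4³ + 6³ = 1009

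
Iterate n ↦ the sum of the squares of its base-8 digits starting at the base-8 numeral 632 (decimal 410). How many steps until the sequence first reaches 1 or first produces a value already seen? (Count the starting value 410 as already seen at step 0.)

6

410 = (6,3,2)_8 → 6² + 3² + 2² = 36 + 9 + 4 = 49
49 = (6,1)_8 → 6² + 1² = 36 + 1 = 37
37 = (4,5)_8 → 4² + 5² = 16 + 25 = 41
41 = (5,1)_8 → 5² + 1² = 25 + 1 = 26
26 = (3,2)_8 → 3² + 2² = 9 + 4 = 13
13 = (1,5)_8 → 1² + 5² = 1 + 25 = 26  — 26 repeats.
That took 6 steps.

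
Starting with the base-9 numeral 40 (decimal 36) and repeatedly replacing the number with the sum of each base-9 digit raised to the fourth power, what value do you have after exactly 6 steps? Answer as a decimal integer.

1394

36 = (4,0)_9 → 4⁴ + 0⁴ = 256 + 0 = 256
256 = (3,1,4)_9 → 3⁴ + 1⁴ + 4⁴ = 81 + 1 + 256 = 338
338 = (4,1,5)_9 → 4⁴ + 1⁴ + 5⁴ = 256 + 1 + 625 = 882
882 = (1,1,8,0)_9 → 1⁴ + 1⁴ + 8⁴ + 0⁴ = 1 + 1 + 4096 + 0 = 4098
4098 = (5,5,5,3)_9 → 5⁴ + 5⁴ + 5⁴ + 3⁴ = 625 + 625 + 625 + 81 = 1956
1956 = (2,6,1,3)_9 → 2⁴ + 6⁴ + 1⁴ + 3⁴ = 16 + 1296 + 1 + 81 = 1394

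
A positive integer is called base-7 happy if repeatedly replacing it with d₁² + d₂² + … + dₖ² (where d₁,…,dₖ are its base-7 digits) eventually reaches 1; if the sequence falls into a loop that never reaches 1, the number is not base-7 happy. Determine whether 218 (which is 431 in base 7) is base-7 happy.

not base-7 happy

218 = (4,3,1)_7 → 26
26 = (3,5)_7 → 34
34 = (4,6)_7 → 52
52 = (1,0,3)_7 → 10
10 = (1,3)_7 → 10  — 10 already seen; the sequence cycles without reaching 1.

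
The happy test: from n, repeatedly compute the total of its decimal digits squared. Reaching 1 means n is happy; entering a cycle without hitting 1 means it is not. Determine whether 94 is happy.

94 → 9² + 4² = 97
97 → 9² + 7² = 130
130 → 1² + 3² + 0² = 10
10 → 1² + 0² = 1  — reached 1.

happy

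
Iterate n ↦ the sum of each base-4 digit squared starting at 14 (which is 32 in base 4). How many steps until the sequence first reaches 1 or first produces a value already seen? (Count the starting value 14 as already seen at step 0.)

5

14 = (3,2)_4 → 3² + 2² = 13
13 = (3,1)_4 → 3² + 1² = 10
10 = (2,2)_4 → 2² + 2² = 8
8 = (2,0)_4 → 2² + 0² = 4
4 = (1,0)_4 → 1² + 0² = 1  — reached 1.
That took 5 steps.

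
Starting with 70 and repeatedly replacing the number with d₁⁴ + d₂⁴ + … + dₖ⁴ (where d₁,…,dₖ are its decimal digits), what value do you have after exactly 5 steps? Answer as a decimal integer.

70 → 7⁴ + 0⁴ = 2401 + 0 = 2401
2401 → 2⁴ + 4⁴ + 0⁴ + 1⁴ = 16 + 256 + 0 + 1 = 273
273 → 2⁴ + 7⁴ + 3⁴ = 16 + 2401 + 81 = 2498
2498 → 2⁴ + 4⁴ + 9⁴ + 8⁴ = 16 + 256 + 6561 + 4096 = 10929
10929 → 1⁴ + 0⁴ + 9⁴ + 2⁴ + 9⁴ = 1 + 0 + 6561 + 16 + 6561 = 13139

13139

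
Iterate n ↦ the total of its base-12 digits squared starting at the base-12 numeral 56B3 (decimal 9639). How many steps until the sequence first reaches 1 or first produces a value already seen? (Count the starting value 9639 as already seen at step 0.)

9639 = (5,6,11,3)_12 → 5² + 6² + 11² + 3² = 191
191 = (1,3,11)_12 → 1² + 3² + 11² = 131
131 = (10,11)_12 → 10² + 11² = 221
221 = (1,6,5)_12 → 1² + 6² + 5² = 62
62 = (5,2)_12 → 5² + 2² = 29
29 = (2,5)_12 → 2² + 5² = 29  — 29 repeats.
That took 6 steps.

6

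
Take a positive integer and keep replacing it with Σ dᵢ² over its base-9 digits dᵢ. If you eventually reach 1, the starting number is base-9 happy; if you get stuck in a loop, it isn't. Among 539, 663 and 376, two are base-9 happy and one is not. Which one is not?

539: 539 → 125 → 81 → 1  — reaches 1 (base-9 happy)
663: 663 → 101 → 9 → 1  — reaches 1 (base-9 happy)
376: 376 → 90 → 2 → 4 → 16 → 50 → 50  — repeats 50 (not base-9 happy)

376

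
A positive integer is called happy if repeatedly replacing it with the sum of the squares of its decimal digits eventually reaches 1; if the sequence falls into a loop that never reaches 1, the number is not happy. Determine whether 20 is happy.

not happy

20 → 2² + 0² = 4
4 → 4² = 16
16 → 1² + 6² = 37
37 → 3² + 7² = 58
58 → 5² + 8² = 89
89 → 8² + 9² = 145
145 → 1² + 4² + 5² = 42
42 → 4² + 2² = 20  — 20 already seen; the sequence cycles without reaching 1.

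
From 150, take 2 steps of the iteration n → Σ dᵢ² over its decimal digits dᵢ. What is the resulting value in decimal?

40

150 → 1² + 5² + 0² = 1 + 25 + 0 = 26
26 → 2² + 6² = 4 + 36 = 40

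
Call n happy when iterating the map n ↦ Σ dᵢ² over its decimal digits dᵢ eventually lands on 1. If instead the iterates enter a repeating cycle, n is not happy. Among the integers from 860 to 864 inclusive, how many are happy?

2

860: 860 → 100 → 1  — happy
861: 861 → 101 → 2 → 4 → 16 → 37 → 58 → 89 → 145 → 42 → 20 → 4  — not happy
862: 862 → 104 → 17 → 50 → 25 → 29 → 85 → 89 → 145 → 42 → 20 → 4 → 16 → 37 → 58 → 89  — not happy
863: 863 → 109 → 82 → 68 → 100 → 1  — happy
864: 864 → 116 → 38 → 73 → 58 → 89 → 145 → 42 → 20 → 4 → 16 → 37 → 58  — not happy
happy: 860, 863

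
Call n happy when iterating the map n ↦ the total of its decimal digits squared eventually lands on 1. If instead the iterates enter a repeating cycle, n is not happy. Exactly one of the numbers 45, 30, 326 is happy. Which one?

45: 45 → 41 → 17 → 50 → 25 → 29 → 85 → 89 → 145 → 42 → 20 → 4 → 16 → 37 → 58 → 89  — repeats 89 (not happy)
30: 30 → 9 → 81 → 65 → 61 → 37 → 58 → 89 → 145 → 42 → 20 → 4 → 16 → 37  — repeats 37 (not happy)
326: 326 → 49 → 97 → 130 → 10 → 1  — reaches 1 (happy)

326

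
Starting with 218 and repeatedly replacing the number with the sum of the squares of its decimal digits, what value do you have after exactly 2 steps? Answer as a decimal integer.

117

218 → 2² + 1² + 8² = 69
69 → 6² + 9² = 117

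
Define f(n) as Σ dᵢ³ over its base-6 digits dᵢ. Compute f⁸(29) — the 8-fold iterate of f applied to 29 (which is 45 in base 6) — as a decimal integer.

36

29 = (4,5)_6 → 4³ + 5³ = 189
189 = (5,1,3)_6 → 5³ + 1³ + 3³ = 153
153 = (4,1,3)_6 → 4³ + 1³ + 3³ = 92
92 = (2,3,2)_6 → 2³ + 3³ + 2³ = 43
43 = (1,1,1)_6 → 1³ + 1³ + 1³ = 3
3 = (3)_6 → 3³ = 27
27 = (4,3)_6 → 4³ + 3³ = 91
91 = (2,3,1)_6 → 2³ + 3³ + 1³ = 36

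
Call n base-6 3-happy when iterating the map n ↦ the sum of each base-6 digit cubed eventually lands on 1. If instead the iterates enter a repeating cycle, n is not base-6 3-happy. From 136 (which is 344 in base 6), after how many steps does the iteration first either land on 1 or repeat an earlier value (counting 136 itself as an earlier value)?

136 = (3,4,4)_6 → 3³ + 4³ + 4³ = 27 + 64 + 64 = 155
155 = (4,1,5)_6 → 4³ + 1³ + 5³ = 64 + 1 + 125 = 190
190 = (5,1,4)_6 → 5³ + 1³ + 4³ = 125 + 1 + 64 = 190  — 190 repeats.
That took 3 steps.

3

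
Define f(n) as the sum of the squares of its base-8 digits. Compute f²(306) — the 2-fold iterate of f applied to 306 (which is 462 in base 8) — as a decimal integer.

306 = (4,6,2)_8 → 4² + 6² + 2² = 16 + 36 + 4 = 56
56 = (7,0)_8 → 7² + 0² = 49 + 0 = 49

49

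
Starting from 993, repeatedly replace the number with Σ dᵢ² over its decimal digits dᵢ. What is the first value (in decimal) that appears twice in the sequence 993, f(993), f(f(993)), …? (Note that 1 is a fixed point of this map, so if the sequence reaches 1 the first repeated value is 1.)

16

993 → 9² + 9² + 3² = 171
171 → 1² + 7² + 1² = 51
51 → 5² + 1² = 26
26 → 2² + 6² = 40
40 → 4² + 0² = 16
16 → 1² + 6² = 37
37 → 3² + 7² = 58
58 → 5² + 8² = 89
89 → 8² + 9² = 145
145 → 1² + 4² + 5² = 42
42 → 4² + 2² = 20
20 → 2² + 0² = 4
4 → 4² = 16  — 16 already appeared earlier.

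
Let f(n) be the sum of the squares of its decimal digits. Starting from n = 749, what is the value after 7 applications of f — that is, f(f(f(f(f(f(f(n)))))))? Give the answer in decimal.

749 → 7² + 4² + 9² = 146
146 → 1² + 4² + 6² = 53
53 → 5² + 3² = 34
34 → 3² + 4² = 25
25 → 2² + 5² = 29
29 → 2² + 9² = 85
85 → 8² + 5² = 89

89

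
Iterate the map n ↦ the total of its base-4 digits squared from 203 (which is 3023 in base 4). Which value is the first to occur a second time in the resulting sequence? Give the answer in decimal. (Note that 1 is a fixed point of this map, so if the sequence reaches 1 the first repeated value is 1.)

203 = (3,0,2,3)_4 → 22
22 = (1,1,2)_4 → 6
6 = (1,2)_4 → 5
5 = (1,1)_4 → 2
2 = (2)_4 → 4
4 = (1,0)_4 → 1  — reached the fixed point 1.
1 → 1, so 1 is the first repeated value.

1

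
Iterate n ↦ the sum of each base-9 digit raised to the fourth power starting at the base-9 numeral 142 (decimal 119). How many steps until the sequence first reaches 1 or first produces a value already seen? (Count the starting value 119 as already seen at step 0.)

119 = (1,4,2)_9 → 1⁴ + 4⁴ + 2⁴ = 1 + 256 + 16 = 273
273 = (3,3,3)_9 → 3⁴ + 3⁴ + 3⁴ = 81 + 81 + 81 = 243
243 = (3,0,0)_9 → 3⁴ + 0⁴ + 0⁴ = 81 + 0 + 0 = 81
81 = (1,0,0)_9 → 1⁴ + 0⁴ + 0⁴ = 1 + 0 + 0 = 1  — reached 1.
That took 4 steps.

4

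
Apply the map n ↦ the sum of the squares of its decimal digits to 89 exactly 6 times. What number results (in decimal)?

37

89 → 8² + 9² = 145
145 → 1² + 4² + 5² = 42
42 → 4² + 2² = 20
20 → 2² + 0² = 4
4 → 4² = 16
16 → 1² + 6² = 37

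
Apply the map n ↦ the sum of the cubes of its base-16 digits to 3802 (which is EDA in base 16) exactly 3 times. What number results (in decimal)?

3802 = (14,13,10)_16 → 14³ + 13³ + 10³ = 2744 + 2197 + 1000 = 5941
5941 = (1,7,3,5)_16 → 1³ + 7³ + 3³ + 5³ = 1 + 343 + 27 + 125 = 496
496 = (1,15,0)_16 → 1³ + 15³ + 0³ = 1 + 3375 + 0 = 3376

3376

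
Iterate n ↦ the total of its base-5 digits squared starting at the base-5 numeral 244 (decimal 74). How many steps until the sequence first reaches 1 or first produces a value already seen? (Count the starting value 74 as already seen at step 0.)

7

74 = (2,4,4)_5 → 2² + 4² + 4² = 36
36 = (1,2,1)_5 → 1² + 2² + 1² = 6
6 = (1,1)_5 → 1² + 1² = 2
2 = (2)_5 → 2² = 4
4 = (4)_5 → 4² = 16
16 = (3,1)_5 → 3² + 1² = 10
10 = (2,0)_5 → 2² + 0² = 4  — 4 repeats.
That took 7 steps.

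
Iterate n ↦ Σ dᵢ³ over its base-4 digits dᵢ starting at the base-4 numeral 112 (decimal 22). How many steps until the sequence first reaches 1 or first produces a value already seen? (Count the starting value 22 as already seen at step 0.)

3

22 = (1,1,2)_4 → 1³ + 1³ + 2³ = 1 + 1 + 8 = 10
10 = (2,2)_4 → 2³ + 2³ = 8 + 8 = 16
16 = (1,0,0)_4 → 1³ + 0³ + 0³ = 1 + 0 + 0 = 1  — reached 1.
That took 3 steps.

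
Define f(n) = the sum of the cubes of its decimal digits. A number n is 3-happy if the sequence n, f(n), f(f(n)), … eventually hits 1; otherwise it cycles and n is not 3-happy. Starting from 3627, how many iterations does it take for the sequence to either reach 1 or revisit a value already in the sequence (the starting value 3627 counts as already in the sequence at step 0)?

3627 → 3³ + 6³ + 2³ + 7³ = 594
594 → 5³ + 9³ + 4³ = 918
918 → 9³ + 1³ + 8³ = 1242
1242 → 1³ + 2³ + 4³ + 2³ = 81
81 → 8³ + 1³ = 513
513 → 5³ + 1³ + 3³ = 153
153 → 1³ + 5³ + 3³ = 153  — 153 repeats.
That took 7 steps.

7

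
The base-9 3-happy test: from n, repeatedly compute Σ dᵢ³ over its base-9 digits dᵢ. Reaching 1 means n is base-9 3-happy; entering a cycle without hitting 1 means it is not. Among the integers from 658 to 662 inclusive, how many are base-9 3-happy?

1

658: 658 → 514 → 244 → 28 → 28  (repeats 28)
659: 659 → 521 → 755 → 521  (repeats 521)
660: 660 → 540 → 432 → 152 → 856 → 128 → 134 → 638 → 1198 → 470 → 476 → 980 → 540  (repeats 540)
661: 661 → 577 → 345 → 99 → 9 → 1  (reaches 1)
662: 662 → 638 → 1198 → 470 → 476 → 980 → 540 → 432 → 152 → 856 → 128 → 134 → 638  (repeats 638)
base-9 3-happy: 661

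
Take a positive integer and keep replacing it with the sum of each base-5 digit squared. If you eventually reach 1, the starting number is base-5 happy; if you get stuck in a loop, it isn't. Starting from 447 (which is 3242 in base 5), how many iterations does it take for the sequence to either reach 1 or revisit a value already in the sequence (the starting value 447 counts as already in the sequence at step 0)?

4

447 = (3,2,4,2)_5 → 33
33 = (1,1,3)_5 → 11
11 = (2,1)_5 → 5
5 = (1,0)_5 → 1  — reached 1.
That took 4 steps.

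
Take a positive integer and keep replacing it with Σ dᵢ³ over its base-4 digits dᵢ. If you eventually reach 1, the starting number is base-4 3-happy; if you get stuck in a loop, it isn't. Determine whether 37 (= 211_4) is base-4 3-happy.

base-4 3-happy

37 = (2,1,1)_4 → 2³ + 1³ + 1³ = 8 + 1 + 1 = 10
10 = (2,2)_4 → 2³ + 2³ = 8 + 8 = 16
16 = (1,0,0)_4 → 1³ + 0³ + 0³ = 1 + 0 + 0 = 1  — reached 1.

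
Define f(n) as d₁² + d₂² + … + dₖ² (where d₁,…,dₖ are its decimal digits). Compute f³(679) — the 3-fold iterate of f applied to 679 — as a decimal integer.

58

679 → 6² + 7² + 9² = 166
166 → 1² + 6² + 6² = 73
73 → 7² + 3² = 58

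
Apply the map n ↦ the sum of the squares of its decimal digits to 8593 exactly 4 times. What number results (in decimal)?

8593 → 8² + 5² + 9² + 3² = 64 + 25 + 81 + 9 = 179
179 → 1² + 7² + 9² = 1 + 49 + 81 = 131
131 → 1² + 3² + 1² = 1 + 9 + 1 = 11
11 → 1² + 1² = 1 + 1 = 2

2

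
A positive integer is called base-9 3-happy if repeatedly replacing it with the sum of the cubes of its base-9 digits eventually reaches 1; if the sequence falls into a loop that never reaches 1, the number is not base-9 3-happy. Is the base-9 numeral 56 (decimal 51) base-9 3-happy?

51 = (5,6)_9 → 341
341 = (4,1,8)_9 → 577
577 = (7,1,1)_9 → 345
345 = (4,2,3)_9 → 99
99 = (1,2,0)_9 → 9
9 = (1,0)_9 → 1  — reached 1.

base-9 3-happy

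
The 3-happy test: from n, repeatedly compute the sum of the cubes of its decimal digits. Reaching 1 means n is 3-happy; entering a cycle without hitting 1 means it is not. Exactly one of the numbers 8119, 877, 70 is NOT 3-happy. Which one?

8119: 8119 → 1243 → 100 → 1  — reaches 1 (3-happy)
877: 877 → 1198 → 1243 → 100 → 1  — reaches 1 (3-happy)
70: 70 → 343 → 118 → 514 → 190 → 730 → 370 → 370  — repeats 370 (not 3-happy)

70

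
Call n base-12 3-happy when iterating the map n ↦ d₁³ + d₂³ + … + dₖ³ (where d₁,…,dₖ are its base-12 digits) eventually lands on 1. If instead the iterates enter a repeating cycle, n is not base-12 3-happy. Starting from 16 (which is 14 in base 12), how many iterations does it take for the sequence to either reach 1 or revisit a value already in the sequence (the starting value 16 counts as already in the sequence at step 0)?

13

16 = (1,4)_12 → 1³ + 4³ = 1 + 64 = 65
65 = (5,5)_12 → 5³ + 5³ = 125 + 125 = 250
250 = (1,8,10)_12 → 1³ + 8³ + 10³ = 1 + 512 + 1000 = 1513
1513 = (10,6,1)_12 → 10³ + 6³ + 1³ = 1000 + 216 + 1 = 1217
1217 = (8,5,5)_12 → 8³ + 5³ + 5³ = 512 + 125 + 125 = 762
762 = (5,3,6)_12 → 5³ + 3³ + 6³ = 125 + 27 + 216 = 368
368 = (2,6,8)_12 → 2³ + 6³ + 8³ = 8 + 216 + 512 = 736
736 = (5,1,4)_12 → 5³ + 1³ + 4³ = 125 + 1 + 64 = 190
190 = (1,3,10)_12 → 1³ + 3³ + 10³ = 1 + 27 + 1000 = 1028
1028 = (7,1,8)_12 → 7³ + 1³ + 8³ = 343 + 1 + 512 = 856
856 = (5,11,4)_12 → 5³ + 11³ + 4³ = 125 + 1331 + 64 = 1520
1520 = (10,6,8)_12 → 10³ + 6³ + 8³ = 1000 + 216 + 512 = 1728
1728 = (1,0,0,0)_12 → 1³ + 0³ + 0³ + 0³ = 1 + 0 + 0 + 0 = 1  — reached 1.
That took 13 steps.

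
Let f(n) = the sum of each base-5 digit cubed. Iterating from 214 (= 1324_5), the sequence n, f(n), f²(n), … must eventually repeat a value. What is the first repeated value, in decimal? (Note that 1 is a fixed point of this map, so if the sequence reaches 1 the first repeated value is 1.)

28

214 = (1,3,2,4)_5 → 1³ + 3³ + 2³ + 4³ = 1 + 27 + 8 + 64 = 100
100 = (4,0,0)_5 → 4³ + 0³ + 0³ = 64 + 0 + 0 = 64
64 = (2,2,4)_5 → 2³ + 2³ + 4³ = 8 + 8 + 64 = 80
80 = (3,1,0)_5 → 3³ + 1³ + 0³ = 27 + 1 + 0 = 28
28 = (1,0,3)_5 → 1³ + 0³ + 3³ = 1 + 0 + 27 = 28  — 28 already appeared earlier.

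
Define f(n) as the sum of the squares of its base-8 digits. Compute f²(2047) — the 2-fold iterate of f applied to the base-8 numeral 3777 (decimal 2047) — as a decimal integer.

2047 = (3,7,7,7)_8 → 3² + 7² + 7² + 7² = 156
156 = (2,3,4)_8 → 2² + 3² + 4² = 29

29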